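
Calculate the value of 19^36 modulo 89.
By repeated squaring mod 89: 19^{1}≡19, 19^{2}≡5, 19^{4}≡25, 19^{8}≡2, 19^{16}≡4, 19^{32}≡16. Then 19^{36} = 19^{32+4} ≡ 16 × 25 ≡ 44 mod 89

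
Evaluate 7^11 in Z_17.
By repeated squaring mod 17: 7^{1}≡7, 7^{2}≡15, 7^{4}≡4, 7^{8}≡16. Then 7^{11} = 7^{8+2+1} ≡ 16 × 15 × 7 ≡ 14 mod 17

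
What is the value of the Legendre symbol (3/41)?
(3/41) = 3^{20} mod 41 = -1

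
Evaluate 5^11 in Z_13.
By repeated squaring (mod 13): 5^{1}≡5, 5^{2}≡12, 5^{4}≡1, 5^{8}≡1. Then 5^{11} = 5^{8+2+1} ≡ 1 × 12 × 5 ≡ 8 (mod 13)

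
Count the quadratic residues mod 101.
The squaring map on Z_101* is 2-to-1, so there are (100)/2 = 50 QRs.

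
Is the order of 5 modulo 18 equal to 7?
Powers of 5 mod 18: 5^1≡5, 5^2≡7, 5^3≡17, 5^4≡13, 5^5≡11, 5^6≡1. Already 5^6≡1, so the order is 6 < 7. No, the actual order is 6.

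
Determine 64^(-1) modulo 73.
Since 73 is prime, by Fermat 64^(-1) ≡ 64^{71} ≡ 8 (mod 73). Verify: 64 × 8 = 512 ≡ 1 (mod 73)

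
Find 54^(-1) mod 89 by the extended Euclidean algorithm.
Extended GCD: 54(-28) + 89(17) = 1. So 54^(-1) ≡ -28 ≡ 61 mod 89. Verify: 54 × 61 = 3294 ≡ 1 mod 89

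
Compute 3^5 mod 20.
By repeated squaring (mod 20): 3^{1}≡3, 3^{2}≡9, 3^{4}≡1. Then 3^{5} = 3^{4+1} ≡ 1 × 3 ≡ 3 (mod 20)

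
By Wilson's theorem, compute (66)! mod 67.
By Wilson's theorem, (66)! ≡ -1 ≡ 66 mod 67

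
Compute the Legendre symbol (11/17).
(11/17) = 11^{8} mod 17 = -1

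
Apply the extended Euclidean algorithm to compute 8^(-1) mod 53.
Extended GCD: 8(20) + 53(-3) = 1. So 8^(-1) ≡ 20 (mod 53). Verify: 8 × 20 = 160 ≡ 1 (mod 53)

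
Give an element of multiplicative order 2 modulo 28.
27 has order 2 mod 28 since 27^{2} ≡ 1 mod 28 and no smaller power works.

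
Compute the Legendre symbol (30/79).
(30/79) = 30^{39} mod 79 = -1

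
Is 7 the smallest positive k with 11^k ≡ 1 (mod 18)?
Powers of 11 mod 18: 11^1≡11, 11^2≡13, 11^3≡17, 11^4≡7, 11^5≡5, 11^6≡1. Already 11^6≡1, so the order is 6 < 7. No, the actual order is 6.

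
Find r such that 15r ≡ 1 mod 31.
Since 31 is prime, by Fermat 15^(-1) ≡ 15^{29} ≡ 29 mod 31. Verify: 15 × 29 = 435 ≡ 1 mod 31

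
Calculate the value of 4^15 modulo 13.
Using Fermat: 4^{12} ≡ 1 (mod 13). 15 ≡ 3 (mod 12). So 4^{15} ≡ 4^{3} ≡ 12 (mod 13)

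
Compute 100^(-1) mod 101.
Since 101 is prime, by Fermat 100^(-1) ≡ 100^{99} ≡ 100 mod 101. Verify: 100 × 100 = 10000 ≡ 1 mod 101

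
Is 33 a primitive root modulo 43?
ord_43(33) divides 42. For each prime q|42: 33^{21}≡42, 33^{14}≡36, 33^{6}≡35, none ≡ 1. So 33 has order 42 and is a primitive root mod 43.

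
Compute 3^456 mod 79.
Using Fermat: 3^{78} ≡ 1 (mod 79). 456 ≡ 66 (mod 78). So 3^{456} ≡ 3^{66} ≡ 10 (mod 79)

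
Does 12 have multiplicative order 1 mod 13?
Powers of 12 mod 13: 12^1≡12, 12^2≡1. 12^1≡12≢1, so ord ≠ 1. No, the actual order is 2.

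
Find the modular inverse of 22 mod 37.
Since 37 is prime, by Fermat 22^(-1) ≡ 22^{35} ≡ 32 mod 37. Verify: 22 × 32 = 704 ≡ 1 mod 37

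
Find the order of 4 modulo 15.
Powers of 4 mod 15: 4^1≡4, 4^2≡1. So the order of 4 is 2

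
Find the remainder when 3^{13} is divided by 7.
By Fermat: 3^{6} ≡ 1 (mod 7). 13 = 2×6 + 1. So 3^{13} ≡ 3^{1} ≡ 3 (mod 7)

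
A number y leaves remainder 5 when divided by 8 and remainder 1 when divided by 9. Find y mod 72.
M = 8 × 9 = 72. M₁ = 9, y₁ ≡ 1 mod 8. M₂ = 8, y₂ ≡ 8 mod 9. y = 5×9×1 + 1×8×8 ≡ 37 mod 72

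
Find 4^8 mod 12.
By repeated squaring mod 12: 4^{1}≡4, 4^{2}≡4, 4^{4}≡4, 4^{8}≡4. So 4^{8} ≡ 4 mod 12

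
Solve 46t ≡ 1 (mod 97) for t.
Since 97 is prime, by Fermat 46^(-1) ≡ 46^{95} ≡ 19 (mod 97). Verify: 46 × 19 = 874 ≡ 1 (mod 97)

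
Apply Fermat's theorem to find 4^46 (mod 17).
By Fermat: 4^{16} ≡ 1 (mod 17). 46 = 2×16 + 14. So 4^{46} ≡ 4^{14} ≡ 16 (mod 17)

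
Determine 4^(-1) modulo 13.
Since 13 is prime, by Fermat 4^(-1) ≡ 4^{11} ≡ 10 (mod 13). Verify: 4 × 10 = 40 ≡ 1 (mod 13)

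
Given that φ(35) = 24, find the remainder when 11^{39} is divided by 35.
By Euler: 11^{24} ≡ 1 mod 35 since gcd(11, 35) = 1. 39 = 1×24 + 15. So 11^{39} ≡ 11^{15} ≡ 1 mod 35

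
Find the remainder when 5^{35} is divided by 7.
By Fermat: 5^{6} ≡ 1 (mod 7). 35 = 5×6 + 5. So 5^{35} ≡ 5^{5} ≡ 3 (mod 7)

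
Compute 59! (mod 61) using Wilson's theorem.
(60)! = (59)! × (60) ≡ -1 (mod 61). So (59)! ≡ -1 × (60)^(-1) ≡ (-1)×(-1) = 1 (mod 61)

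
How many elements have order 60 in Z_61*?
Number of primitive roots mod 61 = φ(p-1) = φ(60) = 16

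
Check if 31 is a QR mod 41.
By Euler's criterion: 31^{20} ≡ 1 mod 41. Since this equals 1, 31 is a QR.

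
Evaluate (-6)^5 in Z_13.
By repeated squaring mod 13: (-6)^{1}≡7, (-6)^{2}≡10, (-6)^{4}≡9. Then (-6)^{5} = (-6)^{4+1} ≡ 9 × 7 ≡ 11 mod 13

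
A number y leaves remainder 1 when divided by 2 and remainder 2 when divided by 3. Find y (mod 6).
M = 2 × 3 = 6. M₁ = 3, y₁ ≡ 1 (mod 2). M₂ = 2, y₂ ≡ 2 (mod 3). y = 1×3×1 + 2×2×2 ≡ 5 (mod 6)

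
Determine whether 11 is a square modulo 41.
By Euler's criterion: 11^{20} ≡ 40 (mod 41). Since this equals -1 (≡ 40), 11 is not a QR.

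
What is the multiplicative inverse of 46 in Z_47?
Since 47 is prime, by Fermat 46^(-1) ≡ 46^{45} ≡ 46 mod 47. Verify: 46 × 46 = 2116 ≡ 1 mod 47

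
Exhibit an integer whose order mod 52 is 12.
7 has order 12 mod 52 since 7^{12} ≡ 1 mod 52 and no smaller power works.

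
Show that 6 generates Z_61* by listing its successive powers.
6^1, 6^2, ..., 6^{60} mod 61: [6, 36, 33, 15, 29, 52, 7, 42, 8, 48, 44, 20, 59, 49, 50, 56, 31, 3, 18, 47, 38, 45, 26, 34, 21, 4, 24, 22, 10, 60, 55, 25, 28, 46, 32, 9, 54, 19, 53, 13, 17, 41, 2, 12, 11, 5, 30, 58, 43, 14, 23, 16, 35, 27, 40, 57, 37, 39, 51, 1]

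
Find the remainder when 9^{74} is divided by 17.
By Fermat: 9^{16} ≡ 1 (mod 17). 74 = 4×16 + 10. So 9^{74} ≡ 9^{10} ≡ 13 (mod 17)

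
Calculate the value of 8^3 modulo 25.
8^{3} = 512 ≡ 12 (mod 25)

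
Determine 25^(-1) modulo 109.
Since 109 is prime, by Fermat 25^(-1) ≡ 25^{107} ≡ 48 mod 109. Verify: 25 × 48 = 1200 ≡ 1 mod 109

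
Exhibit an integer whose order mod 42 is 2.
29 has order 2 mod 42 since 29^{2} ≡ 1 mod 42 and no smaller power works.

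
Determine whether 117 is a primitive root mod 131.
117^{65} ≡ 1 (mod 131) and 65 < 130, so ord_131(117) = 65 ≠ 130 and 117 is not a primitive root.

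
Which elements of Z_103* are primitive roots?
There are φ(102) = 32 primitive roots mod 103: {5, 6, 11, 12, 20, 21, 35, 40, 43, 44, 45, 48, 51, 53, 54, 62, 65, 67, 70, 71, 74, 75, 77, 78, 84, 85, 86, 87, 88, 96, 99, 101}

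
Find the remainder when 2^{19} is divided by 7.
By Fermat: 2^{6} ≡ 1 (mod 7). 19 = 3×6 + 1. So 2^{19} ≡ 2^{1} ≡ 2 (mod 7)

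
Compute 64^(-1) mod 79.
Since 79 is prime, by Fermat 64^(-1) ≡ 64^{77} ≡ 21 mod 79. Verify: 64 × 21 = 1344 ≡ 1 mod 79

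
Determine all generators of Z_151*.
There are φ(150) = 40 primitive roots mod 151: {6, 7, 12, 13, 14, 15, 30, 35, 48, 51, 52, 54, 56, 61, 63, 71, 77, 82, 89, 93, 96, 102, 104, 106, 108, 109, 111, 112, 114, 115, 117, 120, 126, 129, 130, 133, 134, 140, 141, 146}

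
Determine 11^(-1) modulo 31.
Since 31 is prime, by Fermat 11^(-1) ≡ 11^{29} ≡ 17 (mod 31). Verify: 11 × 17 = 187 ≡ 1 (mod 31)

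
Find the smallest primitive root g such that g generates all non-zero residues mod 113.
g = 3. Powers: [3, 9, 27, 81, 17, 51, 40, 7, ...] generates all 112 non-zero residues.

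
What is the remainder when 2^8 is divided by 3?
Using Fermat: 2^{2} ≡ 1 mod 3. 8 ≡ 0 mod 2. So 2^{8} ≡ 2^{0} ≡ 1 mod 3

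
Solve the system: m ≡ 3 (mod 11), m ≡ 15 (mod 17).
M = 11 × 17 = 187. M₁ = 17, y₁ ≡ 2 (mod 11). M₂ = 11, y₂ ≡ 14 (mod 17). m = 3×17×2 + 15×11×14 ≡ 168 (mod 187)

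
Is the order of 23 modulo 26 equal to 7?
Powers of 23 mod 26: 23^1≡23, 23^2≡9, 23^3≡25, 23^4≡3, 23^5≡17, 23^6≡1. Already 23^6≡1, so the order is 6 < 7. No, the actual order is 6.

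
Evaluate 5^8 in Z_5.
By repeated squaring mod 5: 5^{1}≡0, 5^{2}≡0, 5^{4}≡0, 5^{8}≡0. So 5^{8} ≡ 0 mod 5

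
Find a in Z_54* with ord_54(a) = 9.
7 has order 9 mod 54 since 7^{9} ≡ 1 (mod 54) and no smaller power works.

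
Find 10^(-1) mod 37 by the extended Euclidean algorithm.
Extended GCD: 10(-11) + 37(3) = 1. So 10^(-1) ≡ -11 ≡ 26 mod 37. Verify: 10 × 26 = 260 ≡ 1 mod 37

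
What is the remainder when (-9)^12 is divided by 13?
Using Fermat: (-9)^{12} ≡ 1 (mod 13). 12 ≡ 0 (mod 12). So (-9)^{12} ≡ (-9)^{0} ≡ 1 (mod 13)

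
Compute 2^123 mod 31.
Using Fermat: 2^{30} ≡ 1 (mod 31). 123 ≡ 3 (mod 30). So 2^{123} ≡ 2^{3} ≡ 8 (mod 31)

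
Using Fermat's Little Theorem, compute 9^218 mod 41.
By Fermat: 9^{40} ≡ 1 mod 41. 218 ≡ 18 mod 40. So 9^{218} ≡ 9^{18} ≡ 40 mod 41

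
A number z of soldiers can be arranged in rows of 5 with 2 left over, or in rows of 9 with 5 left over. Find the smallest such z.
M = 5 × 9 = 45. M₁ = 9, y₁ ≡ 4 mod 5. M₂ = 5, y₂ ≡ 2 mod 9. z = 2×9×4 + 5×5×2 ≡ 32 mod 45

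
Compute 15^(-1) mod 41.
Since 41 is prime, by Fermat 15^(-1) ≡ 15^{39} ≡ 11 mod 41. Verify: 15 × 11 = 165 ≡ 1 mod 41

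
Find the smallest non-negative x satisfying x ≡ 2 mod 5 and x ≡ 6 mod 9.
M = 5 × 9 = 45. M₁ = 9, y₁ ≡ 4 mod 5. M₂ = 5, y₂ ≡ 2 mod 9. x = 2×9×4 + 6×5×2 ≡ 42 mod 45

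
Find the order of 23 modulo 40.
Powers of 23 mod 40: 23^1≡23, 23^2≡9, 23^3≡7, 23^4≡1. So the order of 23 is 4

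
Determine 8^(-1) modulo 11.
Since 11 is prime, by Fermat 8^(-1) ≡ 8^{9} ≡ 7 mod 11. Verify: 8 × 7 = 56 ≡ 1 mod 11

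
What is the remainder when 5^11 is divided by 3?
Using Fermat: 5^{2} ≡ 1 (mod 3). 11 ≡ 1 (mod 2). So 5^{11} ≡ 5^{1} ≡ 2 (mod 3)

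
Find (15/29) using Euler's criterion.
(15/29) = 15^{14} mod 29 = -1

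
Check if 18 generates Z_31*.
18^{15} ≡ 1 mod 31 and 15 < 30, so ord_31(18) = 15 ≠ 30 and 18 is not a primitive root.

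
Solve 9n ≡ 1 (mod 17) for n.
Since 17 is prime, by Fermat 9^(-1) ≡ 9^{15} ≡ 2 (mod 17). Verify: 9 × 2 = 18 ≡ 1 (mod 17)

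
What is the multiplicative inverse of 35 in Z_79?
Since 79 is prime, by Fermat 35^(-1) ≡ 35^{77} ≡ 70 mod 79. Verify: 35 × 70 = 2450 ≡ 1 mod 79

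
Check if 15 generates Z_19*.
ord_19(15) divides 18. For each prime q|18: 15^{9}≡18, 15^{6}≡11, none ≡ 1. So 15 has order 18 and is a primitive root mod 19.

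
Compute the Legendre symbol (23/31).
(23/31) = 23^{15} mod 31 = -1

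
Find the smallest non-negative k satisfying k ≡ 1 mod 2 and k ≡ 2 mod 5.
M = 2 × 5 = 10. M₁ = 5, y₁ ≡ 1 mod 2. M₂ = 2, y₂ ≡ 3 mod 5. k = 1×5×1 + 2×2×3 ≡ 7 mod 10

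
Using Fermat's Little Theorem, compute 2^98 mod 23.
By Fermat: 2^{22} ≡ 1 (mod 23). 98 = 4×22 + 10. So 2^{98} ≡ 2^{10} ≡ 12 (mod 23)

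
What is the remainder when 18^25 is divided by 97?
By repeated squaring (mod 97): 18^{1}≡18, 18^{2}≡33, 18^{4}≡22, 18^{8}≡96, 18^{16}≡1. Then 18^{25} = 18^{16+8+1} ≡ 1 × 96 × 18 ≡ 79 (mod 97)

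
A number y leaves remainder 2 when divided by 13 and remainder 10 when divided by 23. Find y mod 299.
M = 13 × 23 = 299. M₁ = 23, y₁ ≡ 4 mod 13. M₂ = 13, y₂ ≡ 16 mod 23. y = 2×23×4 + 10×13×16 ≡ 171 mod 299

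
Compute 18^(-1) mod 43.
Since 43 is prime, by Fermat 18^(-1) ≡ 18^{41} ≡ 12 mod 43. Verify: 18 × 12 = 216 ≡ 1 mod 43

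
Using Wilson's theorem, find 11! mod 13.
(12)! = (11)! × (12) ≡ -1 mod 13. So (11)! ≡ -1 × (12)^(-1) ≡ (-1)×(-1) = 1 mod 13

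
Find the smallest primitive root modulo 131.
g = 2. Powers: [2, 4, 8, 16, 32, 64, ...] generates all 130 non-zero residues.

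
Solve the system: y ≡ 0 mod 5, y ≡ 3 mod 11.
M = 5 × 11 = 55. M₁ = 11, y₁ ≡ 1 mod 5. M₂ = 5, y₂ ≡ 9 mod 11. y = 0×11×1 + 3×5×9 ≡ 25 mod 55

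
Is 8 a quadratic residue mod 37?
By Euler's criterion: 8^{18} ≡ 36 (mod 37). Since this equals -1 (≡ 36), 8 is not a QR.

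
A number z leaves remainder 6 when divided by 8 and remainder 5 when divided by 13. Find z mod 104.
M = 8 × 13 = 104. M₁ = 13, y₁ ≡ 5 mod 8. M₂ = 8, y₂ ≡ 5 mod 13. z = 6×13×5 + 5×8×5 ≡ 70 mod 104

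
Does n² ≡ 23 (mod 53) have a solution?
By Euler's criterion: 23^{26} ≡ 52 (mod 53). Since this equals -1 (≡ 52), 23 is not a QR.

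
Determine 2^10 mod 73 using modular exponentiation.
By repeated squaring mod 73: 2^{1}≡2, 2^{2}≡4, 2^{4}≡16, 2^{8}≡37. Then 2^{10} = 2^{8+2} ≡ 37 × 4 ≡ 2 mod 73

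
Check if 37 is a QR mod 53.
By Euler's criterion: 37^{26} ≡ 1 mod 53. Since this equals 1, 37 is a QR.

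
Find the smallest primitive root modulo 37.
g = 2. Powers: [2, 4, 8, 16, 32, 27, 17, 34, 31, ...] generates all 36 non-zero residues.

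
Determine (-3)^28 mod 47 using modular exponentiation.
By repeated squaring (mod 47): (-3)^{1}≡44, (-3)^{2}≡9, (-3)^{4}≡34, (-3)^{8}≡28, (-3)^{16}≡32. Then (-3)^{28} = (-3)^{16+8+4} ≡ 32 × 28 × 34 ≡ 8 (mod 47)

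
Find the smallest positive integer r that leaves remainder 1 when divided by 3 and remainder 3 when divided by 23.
M = 3 × 23 = 69. M₁ = 23, y₁ ≡ 2 mod 3. M₂ = 3, y₂ ≡ 8 mod 23. r = 1×23×2 + 3×3×8 ≡ 49 mod 69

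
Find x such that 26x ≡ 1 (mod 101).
Since 101 is prime, by Fermat 26^(-1) ≡ 26^{99} ≡ 35 (mod 101). Verify: 26 × 35 = 910 ≡ 1 (mod 101)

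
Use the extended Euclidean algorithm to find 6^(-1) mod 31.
Extended GCD: 6(-5) + 31(1) = 1. So 6^(-1) ≡ -5 ≡ 26 (mod 31). Verify: 6 × 26 = 156 ≡ 1 (mod 31)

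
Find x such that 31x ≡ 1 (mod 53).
Since 53 is prime, by Fermat 31^(-1) ≡ 31^{51} ≡ 12 (mod 53). Verify: 31 × 12 = 372 ≡ 1 (mod 53)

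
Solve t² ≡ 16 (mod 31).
The square roots of 16 mod 31 are 4 and 27. Verify: 4² = 16 ≡ 16 (mod 31)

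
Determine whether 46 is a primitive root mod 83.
ord_83(46) divides 82. For each prime q|82: 46^{41}≡82, 46^{2}≡41, none ≡ 1. So 46 has order 82 and is a primitive root mod 83.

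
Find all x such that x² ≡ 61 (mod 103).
The square roots of 61 mod 103 are 79 and 24. Verify: 79² = 6241 ≡ 61 (mod 103)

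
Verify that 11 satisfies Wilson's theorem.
(10)! mod 11 = 10. Since this equals -1 (mod 11), Wilson confirms 11 is prime.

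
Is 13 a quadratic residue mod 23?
By Euler's criterion: 13^{11} ≡ 1 mod 23. Since this equals 1, 13 is a QR.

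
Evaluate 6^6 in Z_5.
Using Fermat: 6^{4} ≡ 1 mod 5. 6 ≡ 2 mod 4. So 6^{6} ≡ 6^{2} ≡ 1 mod 5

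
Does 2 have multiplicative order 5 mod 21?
Powers of 2 mod 21: 2^1≡2, 2^2≡4, 2^3≡8, 2^4≡16, 2^5≡11, 2^6≡1. 2^5≡11≢1, so ord ≠ 5. No, the actual order is 6.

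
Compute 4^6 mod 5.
Using Fermat: 4^{4} ≡ 1 (mod 5). 6 ≡ 2 (mod 4). So 4^{6} ≡ 4^{2} ≡ 1 (mod 5)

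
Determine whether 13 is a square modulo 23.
By Euler's criterion: 13^{11} ≡ 1 mod 23. Since this equals 1, 13 is a QR.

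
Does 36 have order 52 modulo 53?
36^{13} ≡ 1 (mod 53) and 13 < 52, so ord_53(36) = 13 ≠ 52 and 36 is not a primitive root.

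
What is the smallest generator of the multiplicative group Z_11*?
g = 2. For each prime q|10: 2^{5}≡10, 2^{2}≡4, none ≡ 1, so ord_11(2) = 10 and 2 is a primitive root.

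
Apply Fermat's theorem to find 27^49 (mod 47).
By Fermat: 27^{46} ≡ 1 (mod 47). So 27^{49} = 27^{46} · 27^{3} ≡ 27^{3} ≡ 37 (mod 47)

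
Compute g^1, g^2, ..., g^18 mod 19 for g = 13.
13^1, 13^2, ..., 13^{18} mod 19: [13, 17, 12, 4, 14, 11, 10, 16, 18, 6, 2, 7, 15, 5, 8, 9, 3, 1]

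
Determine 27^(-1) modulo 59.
Since 59 is prime, by Fermat 27^(-1) ≡ 27^{57} ≡ 35 mod 59. Verify: 27 × 35 = 945 ≡ 1 mod 59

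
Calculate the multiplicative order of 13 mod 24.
Powers of 13 mod 24: 13^1≡13, 13^2≡1. ord_24(13) = 2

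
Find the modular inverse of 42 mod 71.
Since 71 is prime, by Fermat 42^(-1) ≡ 42^{69} ≡ 22 mod 71. Verify: 42 × 22 = 924 ≡ 1 mod 71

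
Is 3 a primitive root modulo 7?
ord_7(3) divides 6. For each prime q|6: 3^{3}≡6, 3^{2}≡2, none ≡ 1. So 3 has order 6 and is a primitive root mod 7.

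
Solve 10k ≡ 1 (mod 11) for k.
Since 11 is prime, by Fermat 10^(-1) ≡ 10^{9} ≡ 10 (mod 11). Verify: 10 × 10 = 100 ≡ 1 (mod 11)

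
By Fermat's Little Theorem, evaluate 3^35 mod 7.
By Fermat: 3^{6} ≡ 1 (mod 7). 35 = 5×6 + 5. So 3^{35} ≡ 3^{5} ≡ 5 (mod 7)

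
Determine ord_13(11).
Powers of 11 mod 13: 11^1≡11, 11^2≡4, 11^3≡5, 11^4≡3, 11^5≡7, 11^6≡12, 11^7≡2, 11^8≡9, 11^9≡8, 11^10≡10, 11^11≡6, 11^12≡1. ord_13(11) = 12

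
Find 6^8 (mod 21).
By repeated squaring (mod 21): 6^{1}≡6, 6^{2}≡15, 6^{4}≡15, 6^{8}≡15. So 6^{8} ≡ 15 (mod 21)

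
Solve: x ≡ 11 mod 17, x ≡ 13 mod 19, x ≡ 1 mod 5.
M = 17 × 19 × 5 = 1615. M₁ = 95, y₁ ≡ 12 mod 17. M₂ = 85, y₂ ≡ 17 mod 19. M₃ = 323, y₃ ≡ 2 mod 5. x = 11×95×12 + 13×85×17 + 1×323×2 ≡ 1286 mod 1615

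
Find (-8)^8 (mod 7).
Using Fermat: (-8)^{6} ≡ 1 (mod 7). 8 ≡ 2 (mod 6). So (-8)^{8} ≡ (-8)^{2} ≡ 1 (mod 7)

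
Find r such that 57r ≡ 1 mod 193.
Since 193 is prime, by Fermat 57^(-1) ≡ 57^{191} ≡ 149 mod 193. Verify: 57 × 149 = 8493 ≡ 1 mod 193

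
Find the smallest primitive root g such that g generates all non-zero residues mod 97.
g = 5. Powers: [5, 25, 28, 43, 21, 8, 40, 6, 30, 53, ...] generates all 96 non-zero residues.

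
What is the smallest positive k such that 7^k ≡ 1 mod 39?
Powers of 7 mod 39: 7^1≡7, 7^2≡10, 7^3≡31, 7^4≡22, 7^5≡37, 7^6≡25, 7^7≡19, 7^8≡16, 7^9≡34, 7^10≡4, 7^11≡28, 7^12≡1. Order = 12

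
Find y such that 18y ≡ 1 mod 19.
Since 19 is prime, by Fermat 18^(-1) ≡ 18^{17} ≡ 18 mod 19. Verify: 18 × 18 = 324 ≡ 1 mod 19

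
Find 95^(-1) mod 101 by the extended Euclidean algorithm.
Extended GCD: 95(-17) + 101(16) = 1. So 95^(-1) ≡ -17 ≡ 84 mod 101. Verify: 95 × 84 = 7980 ≡ 1 mod 101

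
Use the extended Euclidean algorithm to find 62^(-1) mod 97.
Extended GCD: 62(36) + 97(-23) = 1. So 62^(-1) ≡ 36 mod 97. Verify: 62 × 36 = 2232 ≡ 1 mod 97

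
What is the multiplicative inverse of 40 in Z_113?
Since 113 is prime, by Fermat 40^(-1) ≡ 40^{111} ≡ 65 (mod 113). Verify: 40 × 65 = 2600 ≡ 1 (mod 113)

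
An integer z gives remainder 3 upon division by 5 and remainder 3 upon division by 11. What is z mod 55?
M = 5 × 11 = 55. M₁ = 11, y₁ ≡ 1 mod 5. M₂ = 5, y₂ ≡ 9 mod 11. z = 3×11×1 + 3×5×9 ≡ 3 mod 55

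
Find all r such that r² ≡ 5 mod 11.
The square roots of 5 mod 11 are 4 and 7. Verify: 4² = 16 ≡ 5 mod 11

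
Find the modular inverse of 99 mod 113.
Since 113 is prime, by Fermat 99^(-1) ≡ 99^{111} ≡ 8 mod 113. Verify: 99 × 8 = 792 ≡ 1 mod 113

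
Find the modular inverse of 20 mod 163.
Since 163 is prime, by Fermat 20^(-1) ≡ 20^{161} ≡ 106 mod 163. Verify: 20 × 106 = 2120 ≡ 1 mod 163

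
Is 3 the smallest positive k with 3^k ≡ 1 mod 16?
Powers of 3 mod 16: 3^1≡3, 3^2≡9, 3^3≡11, 3^4≡1. 3^3≡11≢1, so ord ≠ 3. No, the actual order is 4.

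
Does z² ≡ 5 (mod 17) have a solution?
By Euler's criterion: 5^{8} ≡ 16 (mod 17). Since this equals -1 (≡ 16), 5 is not a QR.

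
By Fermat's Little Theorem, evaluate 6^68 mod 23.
By Fermat: 6^{22} ≡ 1 (mod 23). 68 = 3×22 + 2. So 6^{68} ≡ 6^{2} ≡ 13 (mod 23)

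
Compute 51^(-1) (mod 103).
Since 103 is prime, by Fermat 51^(-1) ≡ 51^{101} ≡ 101 (mod 103). Verify: 51 × 101 = 5151 ≡ 1 (mod 103)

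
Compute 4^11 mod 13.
By repeated squaring mod 13: 4^{1}≡4, 4^{2}≡3, 4^{4}≡9, 4^{8}≡3. Then 4^{11} = 4^{8+2+1} ≡ 3 × 3 × 4 ≡ 10 mod 13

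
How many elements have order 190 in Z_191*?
A prime p has φ(p-1) primitive roots; here φ(190) = 72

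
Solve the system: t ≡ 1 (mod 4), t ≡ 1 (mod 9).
M = 4 × 9 = 36. M₁ = 9, y₁ ≡ 1 (mod 4). M₂ = 4, y₂ ≡ 7 (mod 9). t = 1×9×1 + 1×4×7 ≡ 1 (mod 36)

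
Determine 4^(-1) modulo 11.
Since 11 is prime, by Fermat 4^(-1) ≡ 4^{9} ≡ 3 mod 11. Verify: 4 × 3 = 12 ≡ 1 mod 11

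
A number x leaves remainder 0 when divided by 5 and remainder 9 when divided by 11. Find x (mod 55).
M = 5 × 11 = 55. M₁ = 11, y₁ ≡ 1 (mod 5). M₂ = 5, y₂ ≡ 9 (mod 11). x = 0×11×1 + 9×5×9 ≡ 20 (mod 55)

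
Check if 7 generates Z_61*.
ord_61(7) divides 60. For each prime q|60: 7^{30}≡60, 7^{20}≡47, 7^{12}≡34, none ≡ 1. So 7 has order 60 and is a primitive root mod 61.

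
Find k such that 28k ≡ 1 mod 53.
Since 53 is prime, by Fermat 28^(-1) ≡ 28^{51} ≡ 36 mod 53. Verify: 28 × 36 = 1008 ≡ 1 mod 53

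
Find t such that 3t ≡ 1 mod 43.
Since 43 is prime, by Fermat 3^(-1) ≡ 3^{41} ≡ 29 mod 43. Verify: 3 × 29 = 87 ≡ 1 mod 43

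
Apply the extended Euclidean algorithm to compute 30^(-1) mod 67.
Extended GCD: 30(-29) + 67(13) = 1. So 30^(-1) ≡ -29 ≡ 38 mod 67. Verify: 30 × 38 = 1140 ≡ 1 mod 67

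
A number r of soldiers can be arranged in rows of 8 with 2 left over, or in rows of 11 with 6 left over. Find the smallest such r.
M = 8 × 11 = 88. M₁ = 11, y₁ ≡ 3 mod 8. M₂ = 8, y₂ ≡ 7 mod 11. r = 2×11×3 + 6×8×7 ≡ 50 mod 88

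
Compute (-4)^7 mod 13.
By repeated squaring (mod 13): (-4)^{1}≡9, (-4)^{2}≡3, (-4)^{4}≡9. Then (-4)^{7} = (-4)^{4+2+1} ≡ 9 × 3 × 9 ≡ 9 (mod 13)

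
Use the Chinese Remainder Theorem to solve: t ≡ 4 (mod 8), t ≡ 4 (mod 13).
M = 8 × 13 = 104. M₁ = 13, y₁ ≡ 5 (mod 8). M₂ = 8, y₂ ≡ 5 (mod 13). t = 4×13×5 + 4×8×5 ≡ 4 (mod 104)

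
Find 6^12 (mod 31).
By repeated squaring (mod 31): 6^{1}≡6, 6^{2}≡5, 6^{4}≡25, 6^{8}≡5. Then 6^{12} = 6^{8+4} ≡ 5 × 25 ≡ 1 (mod 31)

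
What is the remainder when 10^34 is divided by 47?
By repeated squaring (mod 47): 10^{1}≡10, 10^{2}≡6, 10^{4}≡36, 10^{8}≡27, 10^{16}≡24, 10^{32}≡12. Then 10^{34} = 10^{32+2} ≡ 12 × 6 ≡ 25 (mod 47)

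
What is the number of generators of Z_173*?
Number of primitive roots mod 173 = φ(p-1) = φ(172) = 84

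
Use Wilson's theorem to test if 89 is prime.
(88)! mod 89 = 88. Since 88 ≡ -1 mod 89, 89 is prime.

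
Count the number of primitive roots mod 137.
There are φ(137-1) = φ(136) = 64 primitive roots modulo 137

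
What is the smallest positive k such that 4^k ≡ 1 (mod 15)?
Powers of 4 mod 15: 4^1≡4, 4^2≡1. ord_15(4) = 2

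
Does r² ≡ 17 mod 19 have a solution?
By Euler's criterion: 17^{9} ≡ 1 mod 19. Since this equals 1, 17 is a QR.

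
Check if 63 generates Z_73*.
63^{8} ≡ 1 (mod 73) and 8 < 72, so ord_73(63) = 8 ≠ 72 and 63 is not a primitive root.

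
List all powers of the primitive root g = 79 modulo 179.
79^1, 79^2, ..., 79^{178} mod 179: [79, 155, 73, 39, 38, 138, 162, 89, 50, 12, 53, 70, 160, 110, 98, 45, 154, 173, 63, 144, 99, 124, 130, 67, 102, 3, 58, 107, 40, 117, 114, 56, 128, 88, 150, 36, 159, 31, 122, 151, 115, 135, 104, 161, 10, 74, 118, 14, 32, 22, 127, 9, 174, 142, 120, 172, 163, 168, 26, 85, 92, 108, 119, 93, 8, 95, 166, 47, 133, 125, 30, 43, 175, 42, 96, 66, 23, 27, 164, 68, 2, 158, 131, 146, 78, 76, 97, 145, 178, 100, 24, 106, 140, 141, 41, 17, 90, 129, 167, 126, 109, 19, 69, 81, 134, 25, 6, 116, 35, 80, 55, 49, 112, 77, 176, 121, 72, 139, 62, 65, 123, 51, 91, 29, 143, 20, 148, 57, 28, 64, 44, 75, 18, 169, 105, 61, 165, 147, 157, 52, 170, 5, 37, 59, 7, 16, 11, 153, 94, 87, 71, 60, 86, 171, 84, 13, 132, 46, 54, 149, 136, 4, 137, 83, 113, 156, 152, 15, 111, 177, 21, 48, 33, 101, 103, 82, 34, 1]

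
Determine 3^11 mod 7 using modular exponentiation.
Using Fermat: 3^{6} ≡ 1 (mod 7). 11 ≡ 5 (mod 6). So 3^{11} ≡ 3^{5} ≡ 5 (mod 7)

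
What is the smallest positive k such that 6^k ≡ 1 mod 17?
Powers of 6 mod 17: 6^1≡6, 6^2≡2, 6^3≡12, 6^4≡4, 6^5≡7, 6^6≡8, 6^7≡14, 6^8≡16, 6^9≡11, 6^10≡15, 6^11≡5, 6^12≡13, 6^13≡10, 6^14≡9, 6^15≡3, 6^16≡1. ord_17(6) = 16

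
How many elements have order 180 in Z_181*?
Number of primitive roots mod 181 = φ(p-1) = φ(180) = 48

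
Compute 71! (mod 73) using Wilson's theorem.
(72)! = (71)! × (72) ≡ -1 (mod 73). So (71)! ≡ -1 × (72)^(-1) ≡ (-1)×(-1) = 1 (mod 73)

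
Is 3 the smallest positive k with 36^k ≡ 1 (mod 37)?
Powers of 36 mod 37: 36^1≡36, 36^2≡1. Already 36^2≡1, so the order is 2 < 3. No, the actual order is 2.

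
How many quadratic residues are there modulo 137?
For prime 137, there are (p-1)/2 = (137-1)/2 = 68 quadratic residues (excluding 0).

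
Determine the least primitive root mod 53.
g = 2. Powers: [2, 4, 8, 16, 32, 11, 22, 44, 35, ...] generates all 52 non-zero residues.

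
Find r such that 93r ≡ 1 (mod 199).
Since 199 is prime, by Fermat 93^(-1) ≡ 93^{197} ≡ 107 (mod 199). Verify: 93 × 107 = 9951 ≡ 1 (mod 199)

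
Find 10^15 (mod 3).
Using Fermat: 10^{2} ≡ 1 (mod 3). 15 ≡ 1 (mod 2). So 10^{15} ≡ 10^{1} ≡ 1 (mod 3)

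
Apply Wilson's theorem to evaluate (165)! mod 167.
(166)! = (165)! × (166) ≡ -1 mod 167. So (165)! ≡ -1 × (166)^(-1) ≡ (-1)×(-1) = 1 mod 167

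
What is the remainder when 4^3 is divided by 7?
4^{3} = 64 ≡ 1 (mod 7)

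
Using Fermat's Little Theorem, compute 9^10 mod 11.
By Fermat's Little Theorem, 9^{10} ≡ 1 (mod 11) since 11 is prime and gcd(9, 11) = 1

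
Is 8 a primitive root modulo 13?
8^{4} ≡ 1 mod 13 and 4 < 12, so ord_13(8) = 4 ≠ 12 and 8 is not a primitive root.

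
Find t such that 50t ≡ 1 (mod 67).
Since 67 is prime, by Fermat 50^(-1) ≡ 50^{65} ≡ 63 (mod 67). Verify: 50 × 63 = 3150 ≡ 1 (mod 67)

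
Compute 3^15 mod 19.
By repeated squaring mod 19: 3^{1}≡3, 3^{2}≡9, 3^{4}≡5, 3^{8}≡6. Then 3^{15} = 3^{8+4+2+1} ≡ 6 × 5 × 9 × 3 ≡ 12 mod 19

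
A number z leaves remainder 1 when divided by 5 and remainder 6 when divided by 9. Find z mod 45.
M = 5 × 9 = 45. M₁ = 9, y₁ ≡ 4 mod 5. M₂ = 5, y₂ ≡ 2 mod 9. z = 1×9×4 + 6×5×2 ≡ 6 mod 45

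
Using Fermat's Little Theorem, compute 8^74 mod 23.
By Fermat: 8^{22} ≡ 1 (mod 23). 74 = 3×22 + 8. So 8^{74} ≡ 8^{8} ≡ 4 (mod 23)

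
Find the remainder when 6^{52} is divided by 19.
By Fermat: 6^{18} ≡ 1 (mod 19). 52 = 2×18 + 16. So 6^{52} ≡ 6^{16} ≡ 9 (mod 19)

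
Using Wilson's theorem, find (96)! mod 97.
By Wilson's theorem, (96)! ≡ -1 ≡ 96 (mod 97)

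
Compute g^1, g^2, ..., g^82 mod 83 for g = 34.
34^1, 34^2, ..., 34^{82} mod 83: [34, 77, 45, 36, 62, 33, 43, 51, 74, 26, 54, 10, 8, 23, 35, 28, 39, 81, 15, 12, 76, 11, 42, 17, 80, 64, 18, 31, 58, 63, 67, 37, 13, 27, 5, 4, 53, 59, 14, 61, 82, 49, 6, 38, 47, 21, 50, 40, 32, 9, 57, 29, 73, 75, 60, 48, 55, 44, 2, 68, 71, 7, 72, 41, 66, 3, 19, 65, 52, 25, 20, 16, 46, 70, 56, 78, 79, 30, 24, 69, 22, 1]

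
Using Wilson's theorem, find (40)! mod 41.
By Wilson's theorem, (40)! ≡ -1 ≡ 40 (mod 41)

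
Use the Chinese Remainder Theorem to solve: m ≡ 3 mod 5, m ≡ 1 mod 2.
M = 5 × 2 = 10. M₁ = 2, y₁ ≡ 3 mod 5. M₂ = 5, y₂ ≡ 1 mod 2. m = 3×2×3 + 1×5×1 ≡ 3 mod 10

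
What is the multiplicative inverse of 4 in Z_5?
Since 5 is prime, by Fermat 4^(-1) ≡ 4^{3} ≡ 4 (mod 5). Verify: 4 × 4 = 16 ≡ 1 (mod 5)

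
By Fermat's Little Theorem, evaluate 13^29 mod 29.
By Fermat: 13^{28} ≡ 1 (mod 29). So 13^{29} = 13^{28} · 13^{1} ≡ 13^{1} ≡ 13 (mod 29)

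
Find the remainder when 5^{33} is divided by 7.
By Fermat: 5^{6} ≡ 1 (mod 7). 33 = 5×6 + 3. So 5^{33} ≡ 5^{3} ≡ 6 (mod 7)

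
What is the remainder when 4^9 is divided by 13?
By repeated squaring mod 13: 4^{1}≡4, 4^{2}≡3, 4^{4}≡9, 4^{8}≡3. Then 4^{9} = 4^{8+1} ≡ 3 × 4 ≡ 12 mod 13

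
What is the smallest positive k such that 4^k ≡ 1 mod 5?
Powers of 4 mod 5: 4^1≡4, 4^2≡1. Order = 2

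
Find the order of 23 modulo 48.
Powers of 23 mod 48: 23^1≡23, 23^2≡1. Order = 2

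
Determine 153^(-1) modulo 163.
Since 163 is prime, by Fermat 153^(-1) ≡ 153^{161} ≡ 114 mod 163. Verify: 153 × 114 = 17442 ≡ 1 mod 163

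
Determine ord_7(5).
Powers of 5 mod 7: 5^1≡5, 5^2≡4, 5^3≡6, 5^4≡2, 5^5≡3, 5^6≡1. ord_7(5) = 6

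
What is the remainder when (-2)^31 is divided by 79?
By repeated squaring mod 79: (-2)^{1}≡77, (-2)^{2}≡4, (-2)^{4}≡16, (-2)^{8}≡19, (-2)^{16}≡45. Then (-2)^{31} = (-2)^{16+8+4+2+1} ≡ 45 × 19 × 16 × 4 × 77 ≡ 54 mod 79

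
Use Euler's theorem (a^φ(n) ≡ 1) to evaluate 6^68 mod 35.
By Euler: 6^{24} ≡ 1 mod 35 since gcd(6, 35) = 1. 68 = 2×24 + 20. So 6^{68} ≡ 6^{20} ≡ 1 mod 35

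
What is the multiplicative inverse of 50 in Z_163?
Since 163 is prime, by Fermat 50^(-1) ≡ 50^{161} ≡ 75 mod 163. Verify: 50 × 75 = 3750 ≡ 1 mod 163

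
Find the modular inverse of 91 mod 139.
Since 139 is prime, by Fermat 91^(-1) ≡ 91^{137} ≡ 55 (mod 139). Verify: 91 × 55 = 5005 ≡ 1 (mod 139)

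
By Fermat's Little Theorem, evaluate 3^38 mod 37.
By Fermat: 3^{36} ≡ 1 mod 37. So 3^{38} = 3^{36} · 3^{2} ≡ 3^{2} ≡ 9 mod 37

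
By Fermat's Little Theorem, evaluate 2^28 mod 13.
By Fermat: 2^{12} ≡ 1 (mod 13). 28 = 2×12 + 4. So 2^{28} ≡ 2^{4} ≡ 3 (mod 13)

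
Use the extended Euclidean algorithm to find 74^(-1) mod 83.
Extended GCD: 74(-37) + 83(33) = 1. So 74^(-1) ≡ -37 ≡ 46 mod 83. Verify: 74 × 46 = 3404 ≡ 1 mod 83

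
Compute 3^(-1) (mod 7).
Since 7 is prime, by Fermat 3^(-1) ≡ 3^{5} ≡ 5 (mod 7). Verify: 3 × 5 = 15 ≡ 1 (mod 7)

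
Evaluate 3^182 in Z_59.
Using Fermat: 3^{58} ≡ 1 (mod 59). 182 ≡ 8 (mod 58). So 3^{182} ≡ 3^{8} ≡ 12 (mod 59)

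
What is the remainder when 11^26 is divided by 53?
By repeated squaring (mod 53): 11^{1}≡11, 11^{2}≡15, 11^{4}≡13, 11^{8}≡10, 11^{16}≡47. Then 11^{26} = 11^{16+8+2} ≡ 47 × 10 × 15 ≡ 1 (mod 53)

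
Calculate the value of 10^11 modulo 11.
Using Fermat: 10^{10} ≡ 1 mod 11. 11 ≡ 1 mod 10. So 10^{11} ≡ 10^{1} ≡ 10 mod 11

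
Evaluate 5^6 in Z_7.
Using Fermat: 5^{6} ≡ 1 mod 7. 6 ≡ 0 mod 6. So 5^{6} ≡ 5^{0} ≡ 1 mod 7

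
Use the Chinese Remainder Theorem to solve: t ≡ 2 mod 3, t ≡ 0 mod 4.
M = 3 × 4 = 12. M₁ = 4, y₁ ≡ 1 mod 3. M₂ = 3, y₂ ≡ 3 mod 4. t = 2×4×1 + 0×3×3 ≡ 8 mod 12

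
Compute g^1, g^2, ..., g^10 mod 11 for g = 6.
6^1, 6^2, ..., 6^{10} mod 11: [6, 3, 7, 9, 10, 5, 8, 4, 2, 1]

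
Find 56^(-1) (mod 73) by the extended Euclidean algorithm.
Extended GCD: 56(30) + 73(-23) = 1. So 56^(-1) ≡ 30 (mod 73). Verify: 56 × 30 = 1680 ≡ 1 (mod 73)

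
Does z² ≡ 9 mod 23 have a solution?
By Euler's criterion: 9^{11} ≡ 1 mod 23. Since this equals 1, 9 is a QR.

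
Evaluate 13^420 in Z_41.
Using Fermat: 13^{40} ≡ 1 mod 41. 420 ≡ 20 mod 40. So 13^{420} ≡ 13^{20} ≡ 40 mod 41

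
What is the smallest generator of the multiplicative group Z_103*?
g = 5. Powers: [5, 25, 22, 7, 35, 72, ...] generates all 102 non-zero residues.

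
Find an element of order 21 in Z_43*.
9 has order 21 mod 43 since 9^{21} ≡ 1 (mod 43) and no smaller power works.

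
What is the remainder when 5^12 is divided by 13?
Using Fermat: 5^{12} ≡ 1 mod 13. 12 ≡ 0 mod 12. So 5^{12} ≡ 5^{0} ≡ 1 mod 13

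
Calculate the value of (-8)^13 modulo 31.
By repeated squaring (mod 31): (-8)^{1}≡23, (-8)^{2}≡2, (-8)^{4}≡4, (-8)^{8}≡16. Then (-8)^{13} = (-8)^{8+4+1} ≡ 16 × 4 × 23 ≡ 15 (mod 31)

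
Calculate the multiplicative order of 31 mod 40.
Powers of 31 mod 40: 31^1≡31, 31^2≡1. Order = 2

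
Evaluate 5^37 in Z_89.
By repeated squaring (mod 89): 5^{1}≡5, 5^{2}≡25, 5^{4}≡2, 5^{8}≡4, 5^{16}≡16, 5^{32}≡78. Then 5^{37} = 5^{32+4+1} ≡ 78 × 2 × 5 ≡ 68 (mod 89)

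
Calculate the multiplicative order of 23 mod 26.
Powers of 23 mod 26: 23^1≡23, 23^2≡9, 23^3≡25, 23^4≡3, 23^5≡17, 23^6≡1. So the order of 23 is 6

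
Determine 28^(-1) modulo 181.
Since 181 is prime, by Fermat 28^(-1) ≡ 28^{179} ≡ 97 (mod 181). Verify: 28 × 97 = 2716 ≡ 1 (mod 181)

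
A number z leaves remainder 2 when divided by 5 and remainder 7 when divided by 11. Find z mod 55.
M = 5 × 11 = 55. M₁ = 11, y₁ ≡ 1 mod 5. M₂ = 5, y₂ ≡ 9 mod 11. z = 2×11×1 + 7×5×9 ≡ 7 mod 55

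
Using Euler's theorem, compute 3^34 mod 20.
By Euler: 3^{8} ≡ 1 (mod 20) since gcd(3, 20) = 1. 34 = 4×8 + 2. So 3^{34} ≡ 3^{2} ≡ 9 (mod 20)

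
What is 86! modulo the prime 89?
(88)! = (86)! × (87) × (88) ≡ -1 mod 89. So (86)! ≡ -1 × [(88)(87)]^(-1) ≡ 44 mod 89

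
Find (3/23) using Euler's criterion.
(3/23) = 3^{11} mod 23 = 1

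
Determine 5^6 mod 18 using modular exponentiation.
By repeated squaring (mod 18): 5^{1}≡5, 5^{2}≡7, 5^{4}≡13. Then 5^{6} = 5^{4+2} ≡ 13 × 7 ≡ 1 (mod 18)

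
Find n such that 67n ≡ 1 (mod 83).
Since 83 is prime, by Fermat 67^(-1) ≡ 67^{81} ≡ 57 (mod 83). Verify: 67 × 57 = 3819 ≡ 1 (mod 83)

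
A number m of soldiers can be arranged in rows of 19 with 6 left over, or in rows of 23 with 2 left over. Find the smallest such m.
M = 19 × 23 = 437. M₁ = 23, y₁ ≡ 5 (mod 19). M₂ = 19, y₂ ≡ 17 (mod 23). m = 6×23×5 + 2×19×17 ≡ 25 (mod 437)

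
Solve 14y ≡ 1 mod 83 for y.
Since 83 is prime, by Fermat 14^(-1) ≡ 14^{81} ≡ 6 mod 83. Verify: 14 × 6 = 84 ≡ 1 mod 83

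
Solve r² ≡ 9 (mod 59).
The square roots of 9 mod 59 are 3 and 56. Verify: 3² = 9 ≡ 9 (mod 59)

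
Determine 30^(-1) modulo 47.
Since 47 is prime, by Fermat 30^(-1) ≡ 30^{45} ≡ 11 mod 47. Verify: 30 × 11 = 330 ≡ 1 mod 47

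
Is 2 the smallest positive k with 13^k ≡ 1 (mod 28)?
Powers of 13 mod 28: 13^1≡13, 13^2≡1. First k with 13^k≡1 is k=2. Yes, ord_28(13) = 2.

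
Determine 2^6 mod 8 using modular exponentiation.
By repeated squaring (mod 8): 2^{1}≡2, 2^{2}≡4, 2^{4}≡0. Then 2^{6} = 2^{4+2} ≡ 0 × 4 ≡ 0 (mod 8)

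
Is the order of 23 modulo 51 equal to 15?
Powers of 23 mod 51: 23^1≡23, 23^2≡19, 23^3≡29, 23^4≡4, 23^5≡41, 23^6≡25, 23^7≡14, 23^8≡16, 23^9≡11, 23^10≡49, 23^11≡5, 23^12≡13, 23^13≡44, 23^14≡43, 23^15≡20, 23^16≡1. 23^15≡20≢1, so ord ≠ 15. No, the actual order is 16.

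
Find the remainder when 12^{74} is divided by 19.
By Fermat: 12^{18} ≡ 1 mod 19. 74 = 4×18 + 2. So 12^{74} ≡ 12^{2} ≡ 11 mod 19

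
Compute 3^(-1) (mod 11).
Since 11 is prime, by Fermat 3^(-1) ≡ 3^{9} ≡ 4 (mod 11). Verify: 3 × 4 = 12 ≡ 1 (mod 11)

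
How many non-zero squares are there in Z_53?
The squaring map on Z_53* is 2-to-1, so there are (52)/2 = 26 QRs.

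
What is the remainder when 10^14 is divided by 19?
By repeated squaring (mod 19): 10^{1}≡10, 10^{2}≡5, 10^{4}≡6, 10^{8}≡17. Then 10^{14} = 10^{8+4+2} ≡ 17 × 6 × 5 ≡ 16 (mod 19)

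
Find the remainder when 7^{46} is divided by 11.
By Fermat: 7^{10} ≡ 1 mod 11. 46 = 4×10 + 6. So 7^{46} ≡ 7^{6} ≡ 4 mod 11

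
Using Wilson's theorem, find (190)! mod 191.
By Wilson's theorem, (190)! ≡ -1 ≡ 190 mod 191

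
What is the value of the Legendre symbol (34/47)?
(34/47) = 34^{23} mod 47 = 1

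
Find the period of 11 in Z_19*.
Powers of 11 mod 19: 11^1≡11, 11^2≡7, 11^3≡1. ord_19(11) = 3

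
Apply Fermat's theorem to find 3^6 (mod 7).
By Fermat's Little Theorem, 3^{6} ≡ 1 (mod 7) since 7 is prime and gcd(3, 7) = 1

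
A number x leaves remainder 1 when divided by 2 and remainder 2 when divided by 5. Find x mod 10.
M = 2 × 5 = 10. M₁ = 5, y₁ ≡ 1 mod 2. M₂ = 2, y₂ ≡ 3 mod 5. x = 1×5×1 + 2×2×3 ≡ 7 mod 10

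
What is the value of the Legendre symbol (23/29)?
(23/29) = 23^{14} mod 29 = 1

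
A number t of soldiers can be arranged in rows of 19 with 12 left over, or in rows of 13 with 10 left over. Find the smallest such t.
M = 19 × 13 = 247. M₁ = 13, y₁ ≡ 3 mod 19. M₂ = 19, y₂ ≡ 11 mod 13. t = 12×13×3 + 10×19×11 ≡ 88 mod 247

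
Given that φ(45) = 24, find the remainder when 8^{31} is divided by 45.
By Euler: 8^{24} ≡ 1 mod 45 since gcd(8, 45) = 1. 31 = 1×24 + 7. So 8^{31} ≡ 8^{7} ≡ 17 mod 45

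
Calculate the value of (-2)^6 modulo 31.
By repeated squaring mod 31: (-2)^{1}≡29, (-2)^{2}≡4, (-2)^{4}≡16. Then (-2)^{6} = (-2)^{4+2} ≡ 16 × 4 ≡ 2 mod 31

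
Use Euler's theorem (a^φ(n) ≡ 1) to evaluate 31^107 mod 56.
By Euler: 31^{24} ≡ 1 mod 56 since gcd(31, 56) = 1. 107 = 4×24 + 11. So 31^{107} ≡ 31^{11} ≡ 47 mod 56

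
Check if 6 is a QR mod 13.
By Euler's criterion: 6^{6} ≡ 12 (mod 13). Since this equals -1 (≡ 12), 6 is not a QR.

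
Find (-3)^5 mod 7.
By repeated squaring mod 7: (-3)^{1}≡4, (-3)^{2}≡2, (-3)^{4}≡4. Then (-3)^{5} = (-3)^{4+1} ≡ 4 × 4 ≡ 2 mod 7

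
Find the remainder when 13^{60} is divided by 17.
By Fermat: 13^{16} ≡ 1 mod 17. 60 = 3×16 + 12. So 13^{60} ≡ 13^{12} ≡ 1 mod 17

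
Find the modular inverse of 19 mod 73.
Since 73 is prime, by Fermat 19^(-1) ≡ 19^{71} ≡ 50 (mod 73). Verify: 19 × 50 = 950 ≡ 1 (mod 73)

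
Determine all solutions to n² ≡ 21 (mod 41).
The square roots of 21 mod 41 are 12 and 29. Verify: 12² = 144 ≡ 21 (mod 41)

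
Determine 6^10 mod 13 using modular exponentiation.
By repeated squaring (mod 13): 6^{1}≡6, 6^{2}≡10, 6^{4}≡9, 6^{8}≡3. Then 6^{10} = 6^{8+2} ≡ 3 × 10 ≡ 4 (mod 13)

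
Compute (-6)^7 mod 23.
By repeated squaring (mod 23): (-6)^{1}≡17, (-6)^{2}≡13, (-6)^{4}≡8. Then (-6)^{7} = (-6)^{4+2+1} ≡ 8 × 13 × 17 ≡ 20 (mod 23)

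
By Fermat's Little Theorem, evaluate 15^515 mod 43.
By Fermat: 15^{42} ≡ 1 (mod 43). 515 ≡ 11 (mod 42). So 15^{515} ≡ 15^{11} ≡ 31 (mod 43)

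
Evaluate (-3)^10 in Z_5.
Using Fermat: (-3)^{4} ≡ 1 mod 5. 10 ≡ 2 mod 4. So (-3)^{10} ≡ (-3)^{2} ≡ 4 mod 5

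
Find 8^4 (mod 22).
8^{4} = 4096 ≡ 4 (mod 22)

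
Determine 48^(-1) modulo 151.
Since 151 is prime, by Fermat 48^(-1) ≡ 48^{149} ≡ 129 (mod 151). Verify: 48 × 129 = 6192 ≡ 1 (mod 151)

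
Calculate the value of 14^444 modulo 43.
Using Fermat: 14^{42} ≡ 1 mod 43. 444 ≡ 24 mod 42. So 14^{444} ≡ 14^{24} ≡ 35 mod 43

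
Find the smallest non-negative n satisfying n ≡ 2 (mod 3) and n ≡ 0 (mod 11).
M = 3 × 11 = 33. M₁ = 11, y₁ ≡ 2 (mod 3). M₂ = 3, y₂ ≡ 4 (mod 11). n = 2×11×2 + 0×3×4 ≡ 11 (mod 33)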